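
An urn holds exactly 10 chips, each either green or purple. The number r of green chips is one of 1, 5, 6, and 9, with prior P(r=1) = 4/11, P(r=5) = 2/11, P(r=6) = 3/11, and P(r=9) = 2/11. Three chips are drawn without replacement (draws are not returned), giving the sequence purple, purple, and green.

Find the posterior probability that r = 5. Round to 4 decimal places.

Compute the likelihood of the observed sequence for each case: P(data | r = 1) = (9/10)(8/9)(1/8) = 1/10; P(data | r = 5) = (5/10)(4/9)(5/8) = 5/36; P(data | r = 6) = (4/10)(3/9)(6/8) = 1/10; P(data | r = 9) = (1/10)(0/9) = 0.
The prior-weighted likelihoods are 4/11 · 1/10 = 2/55, 2/11 · 5/36 = 5/198, 3/11 · 1/10 = 3/110, 2/11 · 0 = 0; summing to 4/45.
So P(r = 5 | data) = (5/198) / (4/45) = 25/88.

0.2841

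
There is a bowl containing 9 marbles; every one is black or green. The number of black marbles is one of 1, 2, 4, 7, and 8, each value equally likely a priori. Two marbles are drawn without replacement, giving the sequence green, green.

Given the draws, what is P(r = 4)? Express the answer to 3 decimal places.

The likelihood of the observed sequence under each hypothesis: P(data | r = 1) = (8/9)(7/8) = 7/9; P(data | r = 2) = (7/9)(6/8) = 7/12; P(data | r = 4) = (5/9)(4/8) = 5/18; P(data | r = 7) = (2/9)(1/8) = 1/36; P(data | r = 8) = (1/9)(0/8) = 0.
Weighting by the prior gives 1/5 · 7/9 = 7/45, 1/5 · 7/12 = 7/60, 1/5 · 5/18 = 1/18, 1/5 · 1/36 = 1/180, 1/5 · 0 = 0; summing to 1/3.
So P(r = 4 | data) = (1/18) / (1/3) = 1/6.

0.167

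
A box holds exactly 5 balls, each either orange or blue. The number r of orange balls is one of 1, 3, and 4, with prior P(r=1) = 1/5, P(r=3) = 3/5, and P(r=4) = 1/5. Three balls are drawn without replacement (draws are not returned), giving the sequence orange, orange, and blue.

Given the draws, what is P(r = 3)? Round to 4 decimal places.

For each hypothesis, P(data | H) works out to: P(data | r = 1) = (1/5)(0/4) = 0; P(data | r = 3) = (3/5)(2/4)(2/3) = 1/5; P(data | r = 4) = (4/5)(3/4)(1/3) = 1/5.
Multiplying each by its prior: 1/5 · 0 = 0, 3/5 · 1/5 = 3/25, 1/5 · 1/5 = 1/25; these sum to 4/25.
Therefore the posterior P(r = 3 | data) = (3/25) / (4/25) = 3/4.

0.7500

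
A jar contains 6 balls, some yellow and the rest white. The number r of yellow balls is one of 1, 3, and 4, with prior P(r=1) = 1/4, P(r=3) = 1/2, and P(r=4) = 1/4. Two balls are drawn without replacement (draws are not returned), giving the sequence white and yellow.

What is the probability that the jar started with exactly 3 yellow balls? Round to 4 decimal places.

0.5806

Compute the likelihood of the observed sequence for each case: P(data | r = 1) = (5/6)(1/5) = 1/6; P(data | r = 3) = (3/6)(3/5) = 3/10; P(data | r = 4) = (2/6)(4/5) = 4/15.
The prior-weighted likelihoods are 1/4 · 1/6 = 1/24, 1/2 · 3/10 = 3/20, 1/4 · 4/15 = 1/15; these sum to 31/120.
Therefore the posterior P(r = 3 | data) = (3/20) / (31/120) = 18/31.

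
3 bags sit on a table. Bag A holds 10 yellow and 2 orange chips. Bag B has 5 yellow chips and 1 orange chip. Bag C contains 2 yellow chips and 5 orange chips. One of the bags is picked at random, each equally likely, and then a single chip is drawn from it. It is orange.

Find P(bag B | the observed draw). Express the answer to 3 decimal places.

0.159

For each hypothesis, P(data | H) works out to: P(data | bag A) = (2/12) = 1/6; P(data | bag B) = (1/6) = 1/6; P(data | bag C) = (5/7) = 5/7.
Multiplying each by its prior: 1/3 · 1/6 = 1/18, 1/3 · 1/6 = 1/18, 1/3 · 5/7 = 5/21; with total 22/63.
Hence P(bag B | data) = (1/18) / (22/63) = 7/44.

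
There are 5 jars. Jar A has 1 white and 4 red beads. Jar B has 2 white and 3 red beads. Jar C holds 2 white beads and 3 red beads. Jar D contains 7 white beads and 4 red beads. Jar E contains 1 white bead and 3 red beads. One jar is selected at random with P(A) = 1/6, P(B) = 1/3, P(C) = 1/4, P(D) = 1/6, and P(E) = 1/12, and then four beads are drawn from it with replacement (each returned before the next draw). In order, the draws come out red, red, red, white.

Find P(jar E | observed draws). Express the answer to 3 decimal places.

Compute the likelihood of the observed sequence for each case: P(data | jar A) = (4/5)(4/5)(4/5)(1/5) = 0.1024; P(data | jar B) = (3/5)(3/5)(3/5)(2/5) = 0.0864; P(data | jar C) = (3/5)(3/5)(3/5)(2/5) = 0.0864; P(data | jar D) = (4/11)(4/11)(4/11)(7/11) = 0.030599; P(data | jar E) = (3/4)(3/4)(3/4)(1/4) = 0.10547.
Multiplying each by its prior: 1/6 · 0.1024 = 0.017067, 1/3 · 0.0864 = 0.0288, 1/4 · 0.0864 = 0.0216, 1/6 · 0.030599 = 0.0050998, 1/12 · 0.10547 = 0.0087891; with total 0.081356.
So P(jar E | data) = (0.0087891) / (0.081356) = 0.10803.

0.108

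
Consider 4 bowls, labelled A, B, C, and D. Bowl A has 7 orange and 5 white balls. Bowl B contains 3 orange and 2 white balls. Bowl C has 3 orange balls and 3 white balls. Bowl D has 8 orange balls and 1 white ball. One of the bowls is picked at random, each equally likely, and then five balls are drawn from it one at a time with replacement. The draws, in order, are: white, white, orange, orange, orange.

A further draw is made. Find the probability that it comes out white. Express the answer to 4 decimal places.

Compute the likelihood of the observed sequence for each case: P(data | bowl A) = (5/12)(5/12)(7/12)(7/12)(7/12) = 0.034461; P(data | bowl B) = (2/5)(2/5)(3/5)(3/5)(3/5) = 0.03456; P(data | bowl C) = (3/6)(3/6)(3/6)(3/6)(3/6) = 0.03125; P(data | bowl D) = (1/9)(1/9)(8/9)(8/9)(8/9) = 0.0086708.
Multiplying each by its prior: 1/4 · 0.034461 = 0.0086153, 1/4 · 0.03456 = 0.00864, 1/4 · 0.03125 = 0.0078125, 1/4 · 0.0086708 = 0.0021677; these sum to 0.027235.
Normalising, the posterior is P(bowl A | data) = 0.31632, P(bowl B | data) = 0.31723, P(bowl C | data) = 0.28685, P(bowl D | data) = 0.079591.
The predictive probability is P(white next | data) = (5/12)(0.31632) + (2/5)(0.31723) + (1/2)(0.28685) + (1/9)(0.079591) = 0.41096.

0.4110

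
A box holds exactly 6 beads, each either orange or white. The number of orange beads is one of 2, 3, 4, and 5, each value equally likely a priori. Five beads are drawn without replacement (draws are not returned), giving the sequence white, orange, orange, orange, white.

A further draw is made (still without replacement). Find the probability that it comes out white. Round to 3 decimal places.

0.429

Compute the likelihood of the observed sequence for each case: P(data | r = 2) = (4/6)(2/5)(1/4)(0/3) = 0; P(data | r = 3) = (3/6)(3/5)(2/4)(1/3)(2/2) = 1/20; P(data | r = 4) = (2/6)(4/5)(3/4)(2/3)(1/2) = 1/15; P(data | r = 5) = (1/6)(5/5)(4/4)(3/3)(0/2) = 0.
Multiplying each by its prior: 1/4 · 0 = 0, 1/4 · 1/20 = 1/80, 1/4 · 1/15 = 1/60, 1/4 · 0 = 0; with total 7/240.
The posterior is then P(r = 2 | data) = 0, P(r = 3 | data) = 3/7, P(r = 4 | data) = 4/7, P(r = 5 | data) = 0.
The predictive probability is P(white next | data) = (1)(3/7) + (0)(4/7) = 3/7.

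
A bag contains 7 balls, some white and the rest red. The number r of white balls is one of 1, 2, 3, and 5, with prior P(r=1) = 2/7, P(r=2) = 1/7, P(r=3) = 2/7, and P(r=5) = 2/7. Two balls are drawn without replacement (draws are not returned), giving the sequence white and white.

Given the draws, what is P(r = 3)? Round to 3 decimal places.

0.222

For each hypothesis, P(data | H) works out to: P(data | r = 1) = (1/7)(0/6) = 0; P(data | r = 2) = (2/7)(1/6) = 1/21; P(data | r = 3) = (3/7)(2/6) = 1/7; P(data | r = 5) = (5/7)(4/6) = 10/21.
Weighting by the prior gives 2/7 · 0 = 0, 1/7 · 1/21 = 1/147, 2/7 · 1/7 = 2/49, 2/7 · 10/21 = 20/147; with total 9/49.
Hence P(r = 3 | data) = (2/49) / (9/49) = 2/9.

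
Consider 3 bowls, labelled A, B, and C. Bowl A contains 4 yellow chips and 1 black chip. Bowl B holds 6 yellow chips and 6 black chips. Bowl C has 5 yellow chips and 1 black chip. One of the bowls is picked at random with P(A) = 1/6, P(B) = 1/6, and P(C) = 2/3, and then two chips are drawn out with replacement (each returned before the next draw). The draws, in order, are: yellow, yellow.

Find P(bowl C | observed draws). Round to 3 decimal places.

Compute the likelihood of the observed sequence for each case: P(data | bowl A) = (4/5)(4/5) = 0.64; P(data | bowl B) = (6/12)(6/12) = 0.25; P(data | bowl C) = (5/6)(5/6) = 0.69444.
The prior-weighted likelihoods are 1/6 · 0.64 = 0.10667, 1/6 · 0.25 = 0.041667, 2/3 · 0.69444 = 0.46296; these sum to 0.6113.
So P(bowl C | data) = (0.46296) / (0.6113) = 0.75735.

0.757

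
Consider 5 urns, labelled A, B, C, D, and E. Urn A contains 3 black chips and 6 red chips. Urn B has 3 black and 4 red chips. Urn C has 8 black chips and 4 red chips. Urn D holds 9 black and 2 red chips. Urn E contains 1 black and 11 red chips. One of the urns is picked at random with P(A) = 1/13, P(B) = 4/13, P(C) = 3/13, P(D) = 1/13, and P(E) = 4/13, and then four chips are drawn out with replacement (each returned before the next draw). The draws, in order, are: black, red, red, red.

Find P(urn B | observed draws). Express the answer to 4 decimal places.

Under each hypothesis, the probability of the observed sequence is: P(data | urn A) = (3/9)(6/9)(6/9)(6/9) = 0.098765; P(data | urn B) = (3/7)(4/7)(4/7)(4/7) = 0.079967; P(data | urn C) = (8/12)(4/12)(4/12)(4/12) = 0.024691; P(data | urn D) = (9/11)(2/11)(2/11)(2/11) = 0.0049177; P(data | urn E) = (1/12)(11/12)(11/12)(11/12) = 0.064188.
The prior-weighted likelihoods are 1/13 · 0.098765 = 0.0075973, 4/13 · 0.079967 = 0.024605, 3/13 · 0.024691 = 0.005698, 1/13 · 0.0049177 = 0.00037828, 4/13 · 0.064188 = 0.01975; with total 0.058029.
Hence P(urn B | data) = (0.024605) / (0.058029) = 0.42402.

0.4240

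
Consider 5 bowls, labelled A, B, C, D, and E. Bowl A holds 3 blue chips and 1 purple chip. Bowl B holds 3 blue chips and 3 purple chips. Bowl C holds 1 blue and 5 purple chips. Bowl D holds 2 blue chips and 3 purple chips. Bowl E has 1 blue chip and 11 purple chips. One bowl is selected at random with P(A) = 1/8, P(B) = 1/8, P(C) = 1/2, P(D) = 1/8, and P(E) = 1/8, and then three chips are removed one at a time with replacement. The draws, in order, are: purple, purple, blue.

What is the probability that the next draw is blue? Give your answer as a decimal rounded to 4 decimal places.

0.2807

Compute the likelihood of the observed sequence for each case: P(data | bowl A) = (1/4)(1/4)(3/4) = 0.046875; P(data | bowl B) = (3/6)(3/6)(3/6) = 0.125; P(data | bowl C) = (5/6)(5/6)(1/6) = 0.11574; P(data | bowl D) = (3/5)(3/5)(2/5) = 0.144; P(data | bowl E) = (11/12)(11/12)(1/12) = 0.070023.
Multiplying each by its prior: 1/8 · 0.046875 = 0.0058594, 1/8 · 0.125 = 0.015625, 1/2 · 0.11574 = 0.05787, 1/8 · 0.144 = 0.018, 1/8 · 0.070023 = 0.0087529; with total 0.10611.
Dividing through by the total gives posterior P(bowl A | data) = 0.055221, P(bowl B | data) = 0.14726, P(bowl C | data) = 0.54539, P(bowl D | data) = 0.16964, P(bowl E | data) = 0.082491.
Averaging over the posterior, P(blue next | data) = (3/4)(0.055221) + (1/2)(0.14726) + (1/6)(0.54539) + (2/5)(0.16964) + (1/12)(0.082491) = 0.28067.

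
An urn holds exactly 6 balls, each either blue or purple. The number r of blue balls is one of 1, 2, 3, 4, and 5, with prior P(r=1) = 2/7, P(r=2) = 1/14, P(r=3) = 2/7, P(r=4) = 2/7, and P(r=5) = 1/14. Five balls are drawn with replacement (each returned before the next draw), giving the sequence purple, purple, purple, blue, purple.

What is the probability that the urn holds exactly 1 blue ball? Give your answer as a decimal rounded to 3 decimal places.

0.589

Compute the likelihood of the observed sequence for each case: P(data | r = 1) = (5/6)(5/6)(5/6)(1/6)(5/6) = 0.080376; P(data | r = 2) = (4/6)(4/6)(4/6)(2/6)(4/6) = 0.065844; P(data | r = 3) = (3/6)(3/6)(3/6)(3/6)(3/6) = 0.03125; P(data | r = 4) = (2/6)(2/6)(2/6)(4/6)(2/6) = 0.0082305; P(data | r = 5) = (1/6)(1/6)(1/6)(5/6)(1/6) = 0.000643.
The prior-weighted likelihoods are 2/7 · 0.080376 = 0.022964, 1/14 · 0.065844 = 0.0047031, 2/7 · 0.03125 = 0.0089286, 2/7 · 0.0082305 = 0.0023516, 1/14 · 0.000643 = 4.5929e-05; with total 0.038994.
Hence P(r = 1 | data) = (0.022964) / (0.038994) = 0.58893.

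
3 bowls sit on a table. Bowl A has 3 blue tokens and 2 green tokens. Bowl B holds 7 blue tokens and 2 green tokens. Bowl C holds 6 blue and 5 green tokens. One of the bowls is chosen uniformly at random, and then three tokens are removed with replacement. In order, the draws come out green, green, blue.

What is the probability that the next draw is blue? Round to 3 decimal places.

Compute the likelihood of the observed sequence for each case: P(data | bowl A) = (2/5)(2/5)(3/5) = 0.096; P(data | bowl B) = (2/9)(2/9)(7/9) = 0.038409; P(data | bowl C) = (5/11)(5/11)(6/11) = 0.1127.
The prior-weighted likelihoods are 1/3 · 0.096 = 0.032, 1/3 · 0.038409 = 0.012803, 1/3 · 0.1127 = 0.037566; with total 0.082369.
Normalising, the posterior is P(bowl A | data) = 0.3885, P(bowl B | data) = 0.15543, P(bowl C | data) = 0.45607.
Averaging over the posterior, P(blue next | data) = (3/5)(0.3885) + (7/9)(0.15543) + (6/11)(0.45607) = 0.60276.

0.603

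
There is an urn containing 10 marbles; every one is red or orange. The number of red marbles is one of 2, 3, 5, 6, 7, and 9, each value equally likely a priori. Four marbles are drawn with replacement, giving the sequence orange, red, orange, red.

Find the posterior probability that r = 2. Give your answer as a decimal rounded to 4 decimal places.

0.1058

The likelihood of the observed sequence under each hypothesis: P(data | r = 2) = (8/10)(2/10)(8/10)(2/10) = 0.0256; P(data | r = 3) = (7/10)(3/10)(7/10)(3/10) = 0.0441; P(data | r = 5) = (5/10)(5/10)(5/10)(5/10) = 0.0625; P(data | r = 6) = (4/10)(6/10)(4/10)(6/10) = 0.0576; P(data | r = 7) = (3/10)(7/10)(3/10)(7/10) = 0.0441; P(data | r = 9) = (1/10)(9/10)(1/10)(9/10) = 0.0081.
The prior-weighted likelihoods are 1/6 · 0.0256 = 0.0042667, 1/6 · 0.0441 = 0.00735, 1/6 · 0.0625 = 0.010417, 1/6 · 0.0576 = 0.0096, 1/6 · 0.0441 = 0.00735, 1/6 · 0.0081 = 0.00135; with total 0.040333.
So P(r = 2 | data) = (0.0042667) / (0.040333) = 0.10579.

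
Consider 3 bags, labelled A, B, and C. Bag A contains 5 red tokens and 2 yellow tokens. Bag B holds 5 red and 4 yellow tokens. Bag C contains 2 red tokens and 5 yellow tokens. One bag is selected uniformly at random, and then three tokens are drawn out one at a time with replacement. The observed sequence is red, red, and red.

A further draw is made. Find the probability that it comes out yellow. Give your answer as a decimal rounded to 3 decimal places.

Compute the likelihood of the observed sequence for each case: P(data | bag A) = (5/7)(5/7)(5/7) = 0.36443; P(data | bag B) = (5/9)(5/9)(5/9) = 0.17147; P(data | bag C) = (2/7)(2/7)(2/7) = 0.023324.
Weighting by the prior gives 1/3 · 0.36443 = 0.12148, 1/3 · 0.17147 = 0.057156, 1/3 · 0.023324 = 0.0077745; with total 0.18641.
Dividing through by the total gives posterior P(bag A | data) = 0.65167, P(bag B | data) = 0.30662, P(bag C | data) = 0.041707.
The predictive probability is P(yellow next | data) = (2/7)(0.65167) + (4/9)(0.30662) + (5/7)(0.041707) = 0.35226.

0.352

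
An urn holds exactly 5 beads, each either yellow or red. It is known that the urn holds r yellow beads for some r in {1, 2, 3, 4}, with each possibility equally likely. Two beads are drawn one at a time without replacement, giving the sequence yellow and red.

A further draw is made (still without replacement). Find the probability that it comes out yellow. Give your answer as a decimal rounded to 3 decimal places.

The likelihood of the observed sequence under each hypothesis: P(data | r = 1) = (1/5)(4/4) = 1/5; P(data | r = 2) = (2/5)(3/4) = 3/10; P(data | r = 3) = (3/5)(2/4) = 3/10; P(data | r = 4) = (4/5)(1/4) = 1/5.
The prior-weighted likelihoods are 1/4 · 1/5 = 1/20, 1/4 · 3/10 = 3/40, 1/4 · 3/10 = 3/40, 1/4 · 1/5 = 1/20; with total 1/4.
The posterior is then P(r = 1 | data) = 1/5, P(r = 2 | data) = 3/10, P(r = 3 | data) = 3/10, P(r = 4 | data) = 1/5.
The predictive probability is P(yellow next | data) = (0)(1/5) + (1/3)(3/10) + (2/3)(3/10) + (1)(1/5) = 1/2.

0.500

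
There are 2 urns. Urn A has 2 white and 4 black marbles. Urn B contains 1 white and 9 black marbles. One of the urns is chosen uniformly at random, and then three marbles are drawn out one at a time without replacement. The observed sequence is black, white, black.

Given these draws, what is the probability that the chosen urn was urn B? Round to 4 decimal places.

The likelihood of the observed sequence under each hypothesis: P(data | urn A) = (4/6)(2/5)(3/4) = 1/5; P(data | urn B) = (9/10)(1/9)(8/8) = 1/10.
Multiplying each by its prior: 1/2 · 1/5 = 1/10, 1/2 · 1/10 = 1/20; with total 3/20.
Hence P(urn B | data) = (1/20) / (3/20) = 1/3.

0.3333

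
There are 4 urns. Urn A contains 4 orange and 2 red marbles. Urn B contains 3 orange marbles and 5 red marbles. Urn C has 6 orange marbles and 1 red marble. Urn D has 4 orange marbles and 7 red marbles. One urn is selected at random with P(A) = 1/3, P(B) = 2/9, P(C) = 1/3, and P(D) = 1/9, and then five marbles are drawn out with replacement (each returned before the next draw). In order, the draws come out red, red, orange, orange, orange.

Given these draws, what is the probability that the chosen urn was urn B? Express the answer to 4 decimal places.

0.2081

For each hypothesis, P(data | H) works out to: P(data | urn A) = (2/6)(2/6)(4/6)(4/6)(4/6) = 0.032922; P(data | urn B) = (5/8)(5/8)(3/8)(3/8)(3/8) = 0.020599; P(data | urn C) = (1/7)(1/7)(6/7)(6/7)(6/7) = 0.012852; P(data | urn D) = (7/11)(7/11)(4/11)(4/11)(4/11) = 0.019472.
Weighting by the prior gives 1/3 · 0.032922 = 0.010974, 2/9 · 0.020599 = 0.0045776, 1/3 · 0.012852 = 0.0042839, 1/9 · 0.019472 = 0.0021636; summing to 0.021999.
By Bayes' rule, P(urn B | data) = (0.0045776) / (0.021999) = 0.20808.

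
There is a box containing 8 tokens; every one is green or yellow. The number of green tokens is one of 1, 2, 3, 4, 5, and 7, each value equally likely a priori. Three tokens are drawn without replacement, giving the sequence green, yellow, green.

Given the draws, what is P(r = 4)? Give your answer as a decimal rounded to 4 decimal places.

The likelihood of the observed sequence under each hypothesis: P(data | r = 1) = (1/8)(7/7)(0/6) = 0; P(data | r = 2) = (2/8)(6/7)(1/6) = 1/28; P(data | r = 3) = (3/8)(5/7)(2/6) = 5/56; P(data | r = 4) = (4/8)(4/7)(3/6) = 1/7; P(data | r = 5) = (5/8)(3/7)(4/6) = 5/28; P(data | r = 7) = (7/8)(1/7)(6/6) = 1/8.
Multiplying each by its prior: 1/6 · 0 = 0, 1/6 · 1/28 = 1/168, 1/6 · 5/56 = 5/336, 1/6 · 1/7 = 1/42, 1/6 · 5/28 = 5/168, 1/6 · 1/8 = 1/48; with total 2/21.
So P(r = 4 | data) = (1/42) / (2/21) = 1/4.

0.2500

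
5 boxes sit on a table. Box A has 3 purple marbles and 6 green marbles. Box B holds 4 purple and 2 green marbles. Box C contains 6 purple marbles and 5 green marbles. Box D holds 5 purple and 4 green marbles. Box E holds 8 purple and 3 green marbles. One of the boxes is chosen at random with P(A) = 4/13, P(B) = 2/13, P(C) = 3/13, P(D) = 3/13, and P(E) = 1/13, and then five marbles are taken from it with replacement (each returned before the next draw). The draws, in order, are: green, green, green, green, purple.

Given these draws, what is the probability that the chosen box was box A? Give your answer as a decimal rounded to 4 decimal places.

Compute the likelihood of the observed sequence for each case: P(data | box A) = (6/9)(6/9)(6/9)(6/9)(3/9) = 0.065844; P(data | box B) = (2/6)(2/6)(2/6)(2/6)(4/6) = 0.0082305; P(data | box C) = (5/11)(5/11)(5/11)(5/11)(6/11) = 0.023285; P(data | box D) = (4/9)(4/9)(4/9)(4/9)(5/9) = 0.021677; P(data | box E) = (3/11)(3/11)(3/11)(3/11)(8/11) = 0.0040236.
Weighting by the prior gives 4/13 · 0.065844 = 0.02026, 2/13 · 0.0082305 = 0.0012662, 3/13 · 0.023285 = 0.0053734, 3/13 · 0.021677 = 0.0050024, 1/13 · 0.0040236 = 0.00030951; with total 0.032211.
So P(box A | data) = (0.02026) / (0.032211) = 0.62896.

0.6290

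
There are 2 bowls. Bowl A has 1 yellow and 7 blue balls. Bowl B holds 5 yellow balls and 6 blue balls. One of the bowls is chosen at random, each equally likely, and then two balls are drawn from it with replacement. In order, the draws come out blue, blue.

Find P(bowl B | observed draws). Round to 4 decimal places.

Compute the likelihood of the observed sequence for each case: P(data | bowl A) = (7/8)(7/8) = 0.76562; P(data | bowl B) = (6/11)(6/11) = 0.29752.
Multiplying each by its prior: 1/2 · 0.76562 = 0.38281, 1/2 · 0.29752 = 0.14876; with total 0.53157.
Therefore the posterior P(bowl B | data) = (0.14876) / (0.53157) = 0.27985.

0.2798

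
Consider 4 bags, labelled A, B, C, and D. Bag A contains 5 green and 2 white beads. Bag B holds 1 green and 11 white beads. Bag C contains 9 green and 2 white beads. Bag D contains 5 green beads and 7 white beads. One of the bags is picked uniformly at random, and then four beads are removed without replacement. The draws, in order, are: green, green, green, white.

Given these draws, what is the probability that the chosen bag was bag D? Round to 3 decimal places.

Under each hypothesis, the probability of the observed sequence is: P(data | bag A) = (5/7)(4/6)(3/5)(2/4) = 0.14286; P(data | bag B) = (1/12)(0/11) = 0; P(data | bag C) = (9/11)(8/10)(7/9)(2/8) = 0.12727; P(data | bag D) = (5/12)(4/11)(3/10)(7/9) = 0.035354.
Multiplying each by its prior: 1/4 · 0.14286 = 0.035714, 1/4 · 0 = 0, 1/4 · 0.12727 = 0.031818, 1/4 · 0.035354 = 0.0088384; with total 0.076371.
Hence P(bag D | data) = (0.0088384) / (0.076371) = 0.11573.

0.116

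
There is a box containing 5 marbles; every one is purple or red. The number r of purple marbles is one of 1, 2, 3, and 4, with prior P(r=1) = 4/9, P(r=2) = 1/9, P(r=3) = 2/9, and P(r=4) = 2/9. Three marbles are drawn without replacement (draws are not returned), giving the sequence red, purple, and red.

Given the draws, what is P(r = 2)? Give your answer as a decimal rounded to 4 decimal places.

For each hypothesis, P(data | H) works out to: P(data | r = 1) = (4/5)(1/4)(3/3) = 1/5; P(data | r = 2) = (3/5)(2/4)(2/3) = 1/5; P(data | r = 3) = (2/5)(3/4)(1/3) = 1/10; P(data | r = 4) = (1/5)(4/4)(0/3) = 0.
The prior-weighted likelihoods are 4/9 · 1/5 = 4/45, 1/9 · 1/5 = 1/45, 2/9 · 1/10 = 1/45, 2/9 · 0 = 0; with total 2/15.
So P(r = 2 | data) = (1/45) / (2/15) = 1/6.

0.1667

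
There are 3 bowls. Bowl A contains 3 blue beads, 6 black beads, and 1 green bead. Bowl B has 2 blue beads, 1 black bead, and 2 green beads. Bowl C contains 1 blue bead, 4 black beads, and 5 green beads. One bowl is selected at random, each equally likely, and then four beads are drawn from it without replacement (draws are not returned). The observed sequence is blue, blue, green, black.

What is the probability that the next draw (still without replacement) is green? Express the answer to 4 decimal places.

For each hypothesis, P(data | H) works out to: P(data | bowl A) = (3/10)(2/9)(1/8)(6/7) = 0.0071429; P(data | bowl B) = (2/5)(1/4)(2/3)(1/2) = 0.033333; P(data | bowl C) = (1/10)(0/9) = 0.
The prior-weighted likelihoods are 1/3 · 0.0071429 = 0.002381, 1/3 · 0.033333 = 0.011111, 1/3 · 0 = 0; summing to 0.013492.
The posterior is then P(bowl A | data) = 0.17647, P(bowl B | data) = 0.82353, P(bowl C | data) = 0.
Averaging over the posterior, P(green next | data) = (0)(0.17647) + (1)(0.82353) = 0.82353.

0.8235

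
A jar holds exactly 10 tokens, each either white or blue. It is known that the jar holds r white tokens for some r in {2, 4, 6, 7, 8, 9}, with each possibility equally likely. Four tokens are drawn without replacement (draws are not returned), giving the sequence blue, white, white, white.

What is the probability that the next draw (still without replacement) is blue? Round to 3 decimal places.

0.281

Compute the likelihood of the observed sequence for each case: P(data | r = 2) = (8/10)(2/9)(1/8)(0/7) = 0; P(data | r = 4) = (6/10)(4/9)(3/8)(2/7) = 1/35; P(data | r = 6) = (4/10)(6/9)(5/8)(4/7) = 2/21; P(data | r = 7) = (3/10)(7/9)(6/8)(5/7) = 1/8; P(data | r = 8) = (2/10)(8/9)(7/8)(6/7) = 2/15; P(data | r = 9) = (1/10)(9/9)(8/8)(7/7) = 1/10.
Multiplying each by its prior: 1/6 · 0 = 0, 1/6 · 1/35 = 1/210, 1/6 · 2/21 = 1/63, 1/6 · 1/8 = 1/48, 1/6 · 2/15 = 1/45, 1/6 · 1/10 = 1/60; summing to 9/112.
The posterior is then P(r = 2 | data) = 0, P(r = 4 | data) = 0.059259, P(r = 6 | data) = 0.19753, P(r = 7 | data) = 0.25926, P(r = 8 | data) = 0.27654, P(r = 9 | data) = 0.20741.
So P(blue next | data) = Σ P(blue next | H) P(H | data) = (5/6)(0.059259) + (1/2)(0.19753) + (1/3)(0.25926) + (1/6)(0.27654) + (0)(0.20741) = 0.28066.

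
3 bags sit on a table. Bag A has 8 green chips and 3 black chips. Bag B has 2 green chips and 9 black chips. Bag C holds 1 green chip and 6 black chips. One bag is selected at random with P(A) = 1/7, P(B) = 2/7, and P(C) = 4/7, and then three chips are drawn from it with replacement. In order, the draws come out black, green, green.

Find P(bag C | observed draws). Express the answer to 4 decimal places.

For each hypothesis, P(data | H) works out to: P(data | bag A) = (3/11)(8/11)(8/11) = 0.14425; P(data | bag B) = (9/11)(2/11)(2/11) = 0.027047; P(data | bag C) = (6/7)(1/7)(1/7) = 0.017493.
Multiplying each by its prior: 1/7 · 0.14425 = 0.020607, 2/7 · 0.027047 = 0.0077278, 4/7 · 0.017493 = 0.0099958; with total 0.038331.
So P(bag C | data) = (0.0099958) / (0.038331) = 0.26078.

0.2608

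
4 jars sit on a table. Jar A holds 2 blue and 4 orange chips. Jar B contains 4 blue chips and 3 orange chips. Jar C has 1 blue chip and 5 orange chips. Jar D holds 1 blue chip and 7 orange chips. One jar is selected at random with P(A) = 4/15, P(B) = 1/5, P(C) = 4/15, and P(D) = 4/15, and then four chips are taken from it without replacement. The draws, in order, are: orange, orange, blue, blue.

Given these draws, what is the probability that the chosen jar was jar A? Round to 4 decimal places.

0.5091

Under each hypothesis, the probability of the observed sequence is: P(data | jar A) = (4/6)(3/5)(2/4)(1/3) = 1/15; P(data | jar B) = (3/7)(2/6)(4/5)(3/4) = 3/35; P(data | jar C) = (5/6)(4/5)(1/4)(0/3) = 0; P(data | jar D) = (7/8)(6/7)(1/6)(0/5) = 0.
Weighting by the prior gives 4/15 · 1/15 = 4/225, 1/5 · 3/35 = 3/175, 4/15 · 0 = 0, 4/15 · 0 = 0; summing to 11/315.
By Bayes' rule, P(jar A | data) = (4/225) / (11/315) = 28/55.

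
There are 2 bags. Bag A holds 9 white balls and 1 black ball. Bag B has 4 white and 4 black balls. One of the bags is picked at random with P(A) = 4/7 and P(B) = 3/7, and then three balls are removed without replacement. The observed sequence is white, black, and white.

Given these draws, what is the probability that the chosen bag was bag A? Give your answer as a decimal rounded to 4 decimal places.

For each hypothesis, P(data | H) works out to: P(data | bag A) = (9/10)(1/9)(8/8) = 1/10; P(data | bag B) = (4/8)(4/7)(3/6) = 1/7.
The prior-weighted likelihoods are 4/7 · 1/10 = 2/35, 3/7 · 1/7 = 3/49; summing to 29/245.
So P(bag A | data) = (2/35) / (29/245) = 14/29.

0.4828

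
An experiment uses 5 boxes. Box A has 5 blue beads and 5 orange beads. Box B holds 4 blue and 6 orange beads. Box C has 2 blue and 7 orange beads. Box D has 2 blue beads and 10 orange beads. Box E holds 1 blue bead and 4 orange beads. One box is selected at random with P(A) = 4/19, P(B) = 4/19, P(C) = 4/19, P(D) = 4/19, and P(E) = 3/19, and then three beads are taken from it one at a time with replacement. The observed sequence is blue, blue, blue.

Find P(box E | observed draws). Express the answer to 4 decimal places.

For each hypothesis, P(data | H) works out to: P(data | box A) = (5/10)(5/10)(5/10) = 0.125; P(data | box B) = (4/10)(4/10)(4/10) = 0.064; P(data | box C) = (2/9)(2/9)(2/9) = 0.010974; P(data | box D) = (2/12)(2/12)(2/12) = 0.0046296; P(data | box E) = (1/5)(1/5)(1/5) = 0.008.
The prior-weighted likelihoods are 4/19 · 0.125 = 0.026316, 4/19 · 0.064 = 0.013474, 4/19 · 0.010974 = 0.0023103, 4/19 · 0.0046296 = 0.00097466, 3/19 · 0.008 = 0.0012632; summing to 0.044338.
So P(box E | data) = (0.0012632) / (0.044338) = 0.02849.

0.0285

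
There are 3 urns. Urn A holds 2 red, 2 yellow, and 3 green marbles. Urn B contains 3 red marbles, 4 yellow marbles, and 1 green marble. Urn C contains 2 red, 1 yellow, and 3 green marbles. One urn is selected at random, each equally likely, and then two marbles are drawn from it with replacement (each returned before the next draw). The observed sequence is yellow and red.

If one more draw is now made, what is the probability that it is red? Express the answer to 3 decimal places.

0.345

For each hypothesis, P(data | H) works out to: P(data | urn A) = (2/7)(2/7) = 0.081633; P(data | urn B) = (4/8)(3/8) = 0.1875; P(data | urn C) = (1/6)(2/6) = 0.055556.
Weighting by the prior gives 1/3 · 0.081633 = 0.027211, 1/3 · 0.1875 = 0.0625, 1/3 · 0.055556 = 0.018519; with total 0.10823.
Dividing through by the total gives posterior P(urn A | data) = 0.25142, P(urn B | data) = 0.57748, P(urn C | data) = 0.1711.
Averaging over the posterior, P(red next | data) = (2/7)(0.25142) + (3/8)(0.57748) + (1/3)(0.1711) = 0.34542.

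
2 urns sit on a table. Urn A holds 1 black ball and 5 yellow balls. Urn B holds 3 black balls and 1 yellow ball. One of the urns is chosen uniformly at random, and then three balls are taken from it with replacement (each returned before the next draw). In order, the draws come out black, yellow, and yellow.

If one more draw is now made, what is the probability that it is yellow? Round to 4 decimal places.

For each hypothesis, P(data | H) works out to: P(data | urn A) = (1/6)(5/6)(5/6) = 0.11574; P(data | urn B) = (3/4)(1/4)(1/4) = 0.046875.
The prior-weighted likelihoods are 1/2 · 0.11574 = 0.05787, 1/2 · 0.046875 = 0.023438; these sum to 0.081308.
The posterior is then P(urn A | data) = 0.71174, P(urn B | data) = 0.28826.
So P(yellow next | data) = Σ P(yellow next | H) P(H | data) = (5/6)(0.71174) + (1/4)(0.28826) = 0.66518.

0.6652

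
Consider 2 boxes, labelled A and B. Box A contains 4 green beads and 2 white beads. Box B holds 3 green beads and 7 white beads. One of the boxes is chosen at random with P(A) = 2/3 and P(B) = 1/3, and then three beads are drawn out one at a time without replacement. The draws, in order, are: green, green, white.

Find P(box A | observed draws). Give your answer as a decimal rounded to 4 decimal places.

0.8727

Compute the likelihood of the observed sequence for each case: P(data | box A) = (4/6)(3/5)(2/4) = 1/5; P(data | box B) = (3/10)(2/9)(7/8) = 7/120.
The prior-weighted likelihoods are 2/3 · 1/5 = 2/15, 1/3 · 7/120 = 7/360; with total 11/72.
So P(box A | data) = (2/15) / (11/72) = 48/55.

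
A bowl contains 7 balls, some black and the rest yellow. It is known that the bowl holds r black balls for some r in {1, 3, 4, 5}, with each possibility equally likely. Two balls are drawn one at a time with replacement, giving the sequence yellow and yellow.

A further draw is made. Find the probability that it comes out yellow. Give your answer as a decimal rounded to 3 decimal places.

0.692

The likelihood of the observed sequence under each hypothesis: P(data | r = 1) = (6/7)(6/7) = 36/49; P(data | r = 3) = (4/7)(4/7) = 16/49; P(data | r = 4) = (3/7)(3/7) = 9/49; P(data | r = 5) = (2/7)(2/7) = 4/49.
Weighting by the prior gives 1/4 · 36/49 = 9/49, 1/4 · 16/49 = 4/49, 1/4 · 9/49 = 9/196, 1/4 · 4/49 = 1/49; with total 65/196.
Normalising, the posterior is P(r = 1 | data) = 36/65, P(r = 3 | data) = 16/65, P(r = 4 | data) = 9/65, P(r = 5 | data) = 4/65.
The predictive probability is P(yellow next | data) = (6/7)(36/65) + (4/7)(16/65) + (3/7)(9/65) + (2/7)(4/65) = 9/13.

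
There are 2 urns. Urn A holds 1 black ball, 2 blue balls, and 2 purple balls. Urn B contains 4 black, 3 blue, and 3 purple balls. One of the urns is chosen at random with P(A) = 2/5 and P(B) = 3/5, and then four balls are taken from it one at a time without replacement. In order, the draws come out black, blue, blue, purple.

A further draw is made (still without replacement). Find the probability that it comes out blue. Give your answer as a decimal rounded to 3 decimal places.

For each hypothesis, P(data | H) works out to: P(data | urn A) = (1/5)(2/4)(1/3)(2/2) = 0.033333; P(data | urn B) = (4/10)(3/9)(2/8)(3/7) = 0.014286.
The prior-weighted likelihoods are 2/5 · 0.033333 = 0.013333, 3/5 · 0.014286 = 0.0085714; with total 0.021905.
The posterior is then P(urn A | data) = 0.6087, P(urn B | data) = 0.3913.
Averaging over the posterior, P(blue next | data) = (0)(0.6087) + (1/6)(0.3913) = 0.065217.

0.065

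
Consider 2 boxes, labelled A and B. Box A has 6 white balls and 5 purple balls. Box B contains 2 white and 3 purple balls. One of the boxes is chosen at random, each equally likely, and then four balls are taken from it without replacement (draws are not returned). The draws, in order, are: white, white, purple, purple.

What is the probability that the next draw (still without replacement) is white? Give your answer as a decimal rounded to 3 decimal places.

0.246

Under each hypothesis, the probability of the observed sequence is: P(data | box A) = (6/11)(5/10)(5/9)(4/8) = 5/66; P(data | box B) = (2/5)(1/4)(3/3)(2/2) = 1/10.
Weighting by the prior gives 1/2 · 5/66 = 5/132, 1/2 · 1/10 = 1/20; with total 29/330.
Dividing through by the total gives posterior P(box A | data) = 25/58, P(box B | data) = 33/58.
The predictive probability is P(white next | data) = (4/7)(25/58) + (0)(33/58) = 50/203.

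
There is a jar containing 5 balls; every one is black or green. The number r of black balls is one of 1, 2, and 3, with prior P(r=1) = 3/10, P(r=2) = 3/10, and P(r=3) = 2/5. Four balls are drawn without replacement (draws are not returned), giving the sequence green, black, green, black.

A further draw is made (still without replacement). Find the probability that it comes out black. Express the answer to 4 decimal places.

0.5714

Compute the likelihood of the observed sequence for each case: P(data | r = 1) = (4/5)(1/4)(3/3)(0/2) = 0; P(data | r = 2) = (3/5)(2/4)(2/3)(1/2) = 1/10; P(data | r = 3) = (2/5)(3/4)(1/3)(2/2) = 1/10.
Multiplying each by its prior: 3/10 · 0 = 0, 3/10 · 1/10 = 3/100, 2/5 · 1/10 = 1/25; these sum to 7/100.
Dividing through by the total gives posterior P(r = 1 | data) = 0, P(r = 2 | data) = 3/7, P(r = 3 | data) = 4/7.
So P(black next | data) = Σ P(black next | H) P(H | data) = (0)(3/7) + (1)(4/7) = 4/7.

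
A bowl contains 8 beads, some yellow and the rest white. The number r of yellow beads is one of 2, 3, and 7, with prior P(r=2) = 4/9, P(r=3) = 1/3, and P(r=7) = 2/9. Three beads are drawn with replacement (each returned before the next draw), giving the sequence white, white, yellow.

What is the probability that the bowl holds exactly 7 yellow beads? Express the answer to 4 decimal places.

0.0266

For each hypothesis, P(data | H) works out to: P(data | r = 2) = (6/8)(6/8)(2/8) = 0.14062; P(data | r = 3) = (5/8)(5/8)(3/8) = 0.14648; P(data | r = 7) = (1/8)(1/8)(7/8) = 0.013672.
Multiplying each by its prior: 4/9 · 0.14062 = 0.0625, 1/3 · 0.14648 = 0.048828, 2/9 · 0.013672 = 0.0030382; with total 0.11437.
Therefore the posterior P(r = 7 | data) = (0.0030382) / (0.11437) = 0.026565.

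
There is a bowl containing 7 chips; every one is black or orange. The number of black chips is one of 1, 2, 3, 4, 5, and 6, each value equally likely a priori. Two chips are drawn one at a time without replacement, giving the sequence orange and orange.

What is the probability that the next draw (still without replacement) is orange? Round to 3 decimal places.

For each hypothesis, P(data | H) works out to: P(data | r = 1) = (6/7)(5/6) = 5/7; P(data | r = 2) = (5/7)(4/6) = 10/21; P(data | r = 3) = (4/7)(3/6) = 2/7; P(data | r = 4) = (3/7)(2/6) = 1/7; P(data | r = 5) = (2/7)(1/6) = 1/21; P(data | r = 6) = (1/7)(0/6) = 0.
Multiplying each by its prior: 1/6 · 5/7 = 5/42, 1/6 · 10/21 = 5/63, 1/6 · 2/7 = 1/21, 1/6 · 1/7 = 1/42, 1/6 · 1/21 = 1/126, 1/6 · 0 = 0; summing to 5/18.
Dividing through by the total gives posterior P(r = 1 | data) = 3/7, P(r = 2 | data) = 2/7, P(r = 3 | data) = 6/35, P(r = 4 | data) = 3/35, P(r = 5 | data) = 1/35, P(r = 6 | data) = 0.
The predictive probability is P(orange next | data) = (4/5)(3/7) + (3/5)(2/7) + (2/5)(6/35) + (1/5)(3/35) + (0)(1/35) = 3/5.

0.600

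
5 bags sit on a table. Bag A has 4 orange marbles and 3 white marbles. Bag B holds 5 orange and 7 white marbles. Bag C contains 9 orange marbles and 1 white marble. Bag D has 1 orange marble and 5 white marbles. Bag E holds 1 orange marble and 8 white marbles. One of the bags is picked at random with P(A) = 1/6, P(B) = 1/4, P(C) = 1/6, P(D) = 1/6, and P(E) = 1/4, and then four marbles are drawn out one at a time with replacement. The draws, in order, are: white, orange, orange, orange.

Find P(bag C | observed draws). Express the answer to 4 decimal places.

0.3286

Under each hypothesis, the probability of the observed sequence is: P(data | bag A) = (3/7)(4/7)(4/7)(4/7) = 0.079967; P(data | bag B) = (7/12)(5/12)(5/12)(5/12) = 0.042197; P(data | bag C) = (1/10)(9/10)(9/10)(9/10) = 0.0729; P(data | bag D) = (5/6)(1/6)(1/6)(1/6) = 0.003858; P(data | bag E) = (8/9)(1/9)(1/9)(1/9) = 0.0012193.
Multiplying each by its prior: 1/6 · 0.079967 = 0.013328, 1/4 · 0.042197 = 0.010549, 1/6 · 0.0729 = 0.01215, 1/6 · 0.003858 = 0.000643, 1/4 · 0.0012193 = 0.00030483; summing to 0.036975.
Hence P(bag C | data) = (0.01215) / (0.036975) = 0.3286.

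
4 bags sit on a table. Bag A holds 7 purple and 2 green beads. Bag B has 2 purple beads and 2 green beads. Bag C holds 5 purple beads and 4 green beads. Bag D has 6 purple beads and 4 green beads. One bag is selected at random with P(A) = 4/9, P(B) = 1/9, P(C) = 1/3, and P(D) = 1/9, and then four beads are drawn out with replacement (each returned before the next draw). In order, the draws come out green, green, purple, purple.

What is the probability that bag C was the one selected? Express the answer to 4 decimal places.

Under each hypothesis, the probability of the observed sequence is: P(data | bag A) = (2/9)(2/9)(7/9)(7/9) = 0.029873; P(data | bag B) = (2/4)(2/4)(2/4)(2/4) = 0.0625; P(data | bag C) = (4/9)(4/9)(5/9)(5/9) = 0.060966; P(data | bag D) = (4/10)(4/10)(6/10)(6/10) = 0.0576.
Multiplying each by its prior: 4/9 · 0.029873 = 0.013277, 1/9 · 0.0625 = 0.0069444, 1/3 · 0.060966 = 0.020322, 1/9 · 0.0576 = 0.0064; with total 0.046944.
By Bayes' rule, P(bag C | data) = (0.020322) / (0.046944) = 0.4329.

0.4329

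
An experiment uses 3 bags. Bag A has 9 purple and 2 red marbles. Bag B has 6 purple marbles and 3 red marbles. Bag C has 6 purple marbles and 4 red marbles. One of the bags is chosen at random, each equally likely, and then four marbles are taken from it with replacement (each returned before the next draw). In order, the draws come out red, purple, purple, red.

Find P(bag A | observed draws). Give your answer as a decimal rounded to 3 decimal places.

Compute the likelihood of the observed sequence for each case: P(data | bag A) = (2/11)(9/11)(9/11)(2/11) = 0.02213; P(data | bag B) = (3/9)(6/9)(6/9)(3/9) = 0.049383; P(data | bag C) = (4/10)(6/10)(6/10)(4/10) = 0.0576.
Weighting by the prior gives 1/3 · 0.02213 = 0.0073765, 1/3 · 0.049383 = 0.016461, 1/3 · 0.0576 = 0.0192; with total 0.043037.
Therefore the posterior P(bag A | data) = (0.0073765) / (0.043037) = 0.1714.

0.171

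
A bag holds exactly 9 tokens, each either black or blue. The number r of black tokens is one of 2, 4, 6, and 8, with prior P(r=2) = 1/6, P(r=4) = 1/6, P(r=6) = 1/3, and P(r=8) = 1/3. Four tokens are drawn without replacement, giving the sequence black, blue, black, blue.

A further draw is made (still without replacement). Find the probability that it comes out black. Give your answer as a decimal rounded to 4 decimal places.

0.5614

Compute the likelihood of the observed sequence for each case: P(data | r = 2) = (2/9)(7/8)(1/7)(6/6) = 1/36; P(data | r = 4) = (4/9)(5/8)(3/7)(4/6) = 5/63; P(data | r = 6) = (6/9)(3/8)(5/7)(2/6) = 5/84; P(data | r = 8) = (8/9)(1/8)(7/7)(0/6) = 0.
Weighting by the prior gives 1/6 · 1/36 = 1/216, 1/6 · 5/63 = 5/378, 1/3 · 5/84 = 5/252, 1/3 · 0 = 0; these sum to 19/504.
Normalising, the posterior is P(r = 2 | data) = 7/57, P(r = 4 | data) = 20/57, P(r = 6 | data) = 10/19, P(r = 8 | data) = 0.
Averaging over the posterior, P(black next | data) = (0)(7/57) + (2/5)(20/57) + (4/5)(10/19) = 32/57.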